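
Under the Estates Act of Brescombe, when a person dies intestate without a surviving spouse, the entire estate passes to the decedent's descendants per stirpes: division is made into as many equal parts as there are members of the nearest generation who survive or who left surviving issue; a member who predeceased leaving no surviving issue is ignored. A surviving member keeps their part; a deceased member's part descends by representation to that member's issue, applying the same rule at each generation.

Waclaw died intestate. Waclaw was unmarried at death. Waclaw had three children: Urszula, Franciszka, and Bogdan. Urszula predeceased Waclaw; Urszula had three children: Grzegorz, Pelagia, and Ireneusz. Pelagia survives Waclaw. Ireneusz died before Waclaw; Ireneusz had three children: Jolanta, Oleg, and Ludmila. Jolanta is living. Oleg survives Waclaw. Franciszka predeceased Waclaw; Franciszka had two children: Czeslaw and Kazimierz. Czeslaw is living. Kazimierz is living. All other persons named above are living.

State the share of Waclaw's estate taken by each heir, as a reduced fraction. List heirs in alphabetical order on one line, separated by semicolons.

There is no surviving spouse, so the entire estate passes to Waclaw's descendants per stirpes.
The estate is divided into 3 equal shares of 1/3 among Urszula, Franciszka, Bogdan.
Urszula predeceased; the 1/3 allotted to Urszula's branch passes to Urszula's issue by representation.
The 1/3 is divided into 3 equal shares of 1/9 among Grzegorz, Pelagia, Ireneusz.
Grzegorz is living and takes 1/9.
Pelagia is living and takes 1/9.
Ireneusz predeceased; the 1/9 allotted to Ireneusz's branch passes to Ireneusz's issue by representation.
The 1/9 is divided into 3 equal shares of 1/27 among Jolanta, Oleg, Ludmila.
Jolanta is living and takes 1/27.
Oleg is living and takes 1/27.
Ludmila is living and takes 1/27.
Franciszka predeceased; the 1/3 allotted to Franciszka's branch passes to Franciszka's issue by representation.
The 1/3 is divided into 2 equal shares of 1/6 among Czeslaw, Kazimierz.
Czeslaw is living and takes 1/6.
Kazimierz is living and takes 1/6.
Bogdan is living and takes 1/3.

Bogdan 1/3; Czeslaw 1/6; Grzegorz 1/9; Jolanta 1/27; Kazimierz 1/6; Ludmila 1/27; Oleg 1/27; Pelagia 1/9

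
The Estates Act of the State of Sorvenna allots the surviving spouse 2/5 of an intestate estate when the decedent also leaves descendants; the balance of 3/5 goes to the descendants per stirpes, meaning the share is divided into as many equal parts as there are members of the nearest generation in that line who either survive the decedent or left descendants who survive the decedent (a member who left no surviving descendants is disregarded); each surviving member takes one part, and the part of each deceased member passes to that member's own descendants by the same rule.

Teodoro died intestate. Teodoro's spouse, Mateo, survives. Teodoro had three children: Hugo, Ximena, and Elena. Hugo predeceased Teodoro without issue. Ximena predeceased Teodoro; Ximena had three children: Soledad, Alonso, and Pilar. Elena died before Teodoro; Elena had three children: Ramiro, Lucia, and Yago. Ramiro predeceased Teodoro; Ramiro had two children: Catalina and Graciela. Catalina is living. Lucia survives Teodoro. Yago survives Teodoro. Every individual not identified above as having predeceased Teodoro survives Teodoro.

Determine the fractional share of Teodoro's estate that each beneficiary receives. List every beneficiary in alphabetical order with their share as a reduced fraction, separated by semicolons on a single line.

Mateo, as surviving spouse, takes 2/5.
The remaining 3/5 passes to Teodoro's descendants per stirpes.
Hugo left no surviving issue, so that branch lapses and is disregarded.
The 3/5 is divided into 2 equal shares of 3/10 among Ximena, Elena.
Ximena predeceased; the 3/10 allotted to Ximena's branch passes to Ximena's issue by representation.
The 3/10 is divided into 3 equal shares of 1/10 among Soledad, Alonso, Pilar.
Soledad is living and takes 1/10.
Alonso is living and takes 1/10.
Pilar is living and takes 1/10.
Elena predeceased; the 3/10 allotted to Elena's branch passes to Elena's issue by representation.
The 3/10 is divided into 3 equal shares of 1/10 among Ramiro, Lucia, Yago.
Ramiro predeceased; the 1/10 allotted to Ramiro's branch passes to Ramiro's issue by representation.
The 1/10 is divided into 2 equal shares of 1/20 among Catalina, Graciela.
Catalina is living and takes 1/20.
Graciela is living and takes 1/20.
Lucia is living and takes 1/10.
Yago is living and takes 1/10.

Alonso 1/10; Catalina 1/20; Graciela 1/20; Lucia 1/10; Mateo 2/5; Pilar 1/10; Soledad 1/10; Yago 1/10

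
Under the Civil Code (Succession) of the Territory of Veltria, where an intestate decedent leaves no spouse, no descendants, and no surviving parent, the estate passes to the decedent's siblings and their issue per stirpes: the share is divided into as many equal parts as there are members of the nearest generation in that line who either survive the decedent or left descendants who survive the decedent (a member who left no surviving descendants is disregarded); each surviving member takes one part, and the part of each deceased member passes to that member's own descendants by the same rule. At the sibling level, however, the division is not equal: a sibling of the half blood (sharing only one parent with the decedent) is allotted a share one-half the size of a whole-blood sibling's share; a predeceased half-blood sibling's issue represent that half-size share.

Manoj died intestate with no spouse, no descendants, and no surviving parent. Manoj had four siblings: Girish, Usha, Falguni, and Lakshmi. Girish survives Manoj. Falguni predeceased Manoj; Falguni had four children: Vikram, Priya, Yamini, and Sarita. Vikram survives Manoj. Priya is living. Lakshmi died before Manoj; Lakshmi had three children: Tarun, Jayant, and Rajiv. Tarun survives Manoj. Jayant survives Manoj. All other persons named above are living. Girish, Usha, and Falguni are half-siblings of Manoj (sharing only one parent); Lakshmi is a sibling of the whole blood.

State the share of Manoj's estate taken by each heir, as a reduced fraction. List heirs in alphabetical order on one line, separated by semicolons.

No spouse, descendants, or parent survives, so the estate passes to Manoj's siblings per stirpes.
Half-blood siblings count for one-half the weight of whole-blood siblings at the initial division.
Dividing 1 in proportion to weights (total weight 5/2): Girish (weight 1/2) → 1/5; Usha (weight 1/2) → 1/5; Falguni (weight 1/2) → 1/5; Lakshmi (weight 1) → 2/5.
Girish is living and takes 1/5.
Usha is living and takes 1/5.
Falguni predeceased; the 1/5 allotted to Falguni's branch passes to Falguni's issue by representation.
The 1/5 is divided into 4 equal shares of 1/20 among Vikram, Priya, Yamini, Sarita.
Vikram is living and takes 1/20.
Priya is living and takes 1/20.
Yamini is living and takes 1/20.
Sarita is living and takes 1/20.
Lakshmi predeceased; the 2/5 allotted to Lakshmi's branch passes to Lakshmi's issue by representation.
The 2/5 is divided into 3 equal shares of 2/15 among Tarun, Jayant, Rajiv.
Tarun is living and takes 2/15.
Jayant is living and takes 2/15.
Rajiv is living and takes 2/15.

Girish 1/5; Jayant 2/15; Priya 1/20; Rajiv 2/15; Sarita 1/20; Tarun 2/15; Usha 1/5; Vikram 1/20; Yamini 1/20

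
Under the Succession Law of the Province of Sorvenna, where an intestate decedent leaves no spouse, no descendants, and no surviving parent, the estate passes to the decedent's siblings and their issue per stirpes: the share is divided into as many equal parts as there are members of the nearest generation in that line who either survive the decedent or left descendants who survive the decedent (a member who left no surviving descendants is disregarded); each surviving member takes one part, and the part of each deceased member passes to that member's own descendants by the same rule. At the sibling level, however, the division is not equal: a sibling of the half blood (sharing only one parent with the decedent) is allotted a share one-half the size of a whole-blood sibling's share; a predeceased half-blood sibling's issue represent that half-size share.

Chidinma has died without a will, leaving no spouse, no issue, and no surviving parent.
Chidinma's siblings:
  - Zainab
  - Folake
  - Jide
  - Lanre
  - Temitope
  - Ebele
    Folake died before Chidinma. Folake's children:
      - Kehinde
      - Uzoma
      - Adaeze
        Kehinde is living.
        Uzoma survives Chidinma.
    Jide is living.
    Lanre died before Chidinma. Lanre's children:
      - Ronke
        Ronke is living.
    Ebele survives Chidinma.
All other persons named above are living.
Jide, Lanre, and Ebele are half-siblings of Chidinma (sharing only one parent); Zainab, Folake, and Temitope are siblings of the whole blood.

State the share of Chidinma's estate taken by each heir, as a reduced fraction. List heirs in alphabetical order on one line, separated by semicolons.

Adaeze 2/27; Ebele 1/9; Jide 1/9; Kehinde 2/27; Ronke 1/9; Temitope 2/9; Uzoma 2/27; Zainab 2/9

No spouse, descendants, or parent survives, so the estate passes to Chidinma's siblings per stirpes.
Half-blood siblings count for one-half the weight of whole-blood siblings at the initial division.
Dividing 1 in proportion to weights (total weight 9/2): Zainab (weight 1) → 2/9; Folake (weight 1) → 2/9; Jide (weight 1/2) → 1/9; Lanre (weight 1/2) → 1/9; Temitope (weight 1) → 2/9; Ebele (weight 1/2) → 1/9.
Zainab is living and takes 2/9.
Folake predeceased; the 2/9 allotted to Folake's branch passes to Folake's issue by representation.
The 2/9 is divided into 3 equal shares of 2/27 among Kehinde, Uzoma, Adaeze.
Kehinde is living and takes 2/27.
Uzoma is living and takes 2/27.
Adaeze is living and takes 2/27.
Jide is living and takes 1/9.
Lanre predeceased; the 1/9 allotted to Lanre's branch passes to Lanre's issue by representation.
Ronke is the sole taker at this level and receives the full 1/9.
Temitope is living and takes 2/9.
Ebele is living and takes 1/9.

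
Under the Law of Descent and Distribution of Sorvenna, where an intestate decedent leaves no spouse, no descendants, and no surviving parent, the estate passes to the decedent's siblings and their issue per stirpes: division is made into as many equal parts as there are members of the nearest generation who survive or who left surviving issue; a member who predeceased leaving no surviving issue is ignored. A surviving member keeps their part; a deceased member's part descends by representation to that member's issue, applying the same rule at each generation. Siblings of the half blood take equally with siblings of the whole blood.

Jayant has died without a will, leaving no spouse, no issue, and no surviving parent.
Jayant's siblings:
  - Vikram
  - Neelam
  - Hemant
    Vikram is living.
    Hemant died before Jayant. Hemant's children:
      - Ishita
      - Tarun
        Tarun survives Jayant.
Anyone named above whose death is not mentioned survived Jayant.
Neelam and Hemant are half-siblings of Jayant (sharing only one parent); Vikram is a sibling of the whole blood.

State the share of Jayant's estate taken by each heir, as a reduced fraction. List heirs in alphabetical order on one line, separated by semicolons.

No spouse, descendants, or parent survives, so the estate passes to Jayant's siblings per stirpes.
Half-blood and whole-blood siblings take equally under the stated rule.
The estate is divided into 3 equal shares of 1/3 among Vikram, Neelam, Hemant.
Vikram is living and takes 1/3.
Neelam is living and takes 1/3.
Hemant predeceased; the 1/3 allotted to Hemant's branch passes to Hemant's issue by representation.
The 1/3 is divided into 2 equal shares of 1/6 among Ishita, Tarun.
Ishita is living and takes 1/6.
Tarun is living and takes 1/6.

Ishita 1/6; Neelam 1/3; Tarun 1/6; Vikram 1/3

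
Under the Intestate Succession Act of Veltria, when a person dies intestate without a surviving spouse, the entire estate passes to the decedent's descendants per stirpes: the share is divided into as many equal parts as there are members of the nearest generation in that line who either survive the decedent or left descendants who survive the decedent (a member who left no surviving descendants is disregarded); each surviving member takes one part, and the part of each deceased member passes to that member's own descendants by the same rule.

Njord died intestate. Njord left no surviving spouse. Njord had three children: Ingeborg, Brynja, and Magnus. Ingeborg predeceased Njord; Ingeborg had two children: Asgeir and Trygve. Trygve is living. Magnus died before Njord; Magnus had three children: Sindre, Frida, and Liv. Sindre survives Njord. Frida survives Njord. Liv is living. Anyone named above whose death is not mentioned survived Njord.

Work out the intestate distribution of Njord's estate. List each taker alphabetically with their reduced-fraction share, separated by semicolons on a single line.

There is no surviving spouse, so the entire estate passes to Njord's descendants per stirpes.
The estate is divided into 3 equal shares of 1/3 among Ingeborg, Brynja, Magnus.
Ingeborg predeceased; the 1/3 allotted to Ingeborg's branch passes to Ingeborg's issue by representation.
The 1/3 is divided into 2 equal shares of 1/6 among Asgeir, Trygve.
Asgeir is living and takes 1/6.
Trygve is living and takes 1/6.
Brynja is living and takes 1/3.
Magnus predeceased; the 1/3 allotted to Magnus's branch passes to Magnus's issue by representation.
The 1/3 is divided into 3 equal shares of 1/9 among Sindre, Frida, Liv.
Sindre is living and takes 1/9.
Frida is living and takes 1/9.
Liv is living and takes 1/9.

Asgeir 1/6; Brynja 1/3; Frida 1/9; Liv 1/9; Sindre 1/9; Trygve 1/6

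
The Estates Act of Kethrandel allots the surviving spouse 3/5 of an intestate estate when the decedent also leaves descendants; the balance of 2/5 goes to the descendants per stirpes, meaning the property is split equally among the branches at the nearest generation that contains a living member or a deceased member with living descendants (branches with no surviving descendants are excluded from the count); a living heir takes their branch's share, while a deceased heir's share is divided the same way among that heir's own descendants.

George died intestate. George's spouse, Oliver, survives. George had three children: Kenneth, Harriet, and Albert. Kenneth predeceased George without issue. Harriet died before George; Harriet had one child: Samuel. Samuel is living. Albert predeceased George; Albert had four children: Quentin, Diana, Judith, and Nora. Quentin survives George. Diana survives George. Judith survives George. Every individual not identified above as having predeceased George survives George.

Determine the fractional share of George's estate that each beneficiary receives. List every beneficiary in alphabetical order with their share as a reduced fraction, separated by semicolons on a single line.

Diana 1/20; Judith 1/20; Nora 1/20; Oliver 3/5; Quentin 1/20; Samuel 1/5

Oliver, as surviving spouse, takes 3/5.
The remaining 2/5 passes to George's descendants per stirpes.
Kenneth left no surviving issue, so that branch lapses and is disregarded.
The 2/5 is divided into 2 equal shares of 1/5 among Harriet, Albert.
Harriet predeceased; the 1/5 allotted to Harriet's branch passes to Harriet's issue by representation.
Samuel is the sole taker at this level and receives the full 1/5.
Albert predeceased; the 1/5 allotted to Albert's branch passes to Albert's issue by representation.
The 1/5 is divided into 4 equal shares of 1/20 among Quentin, Diana, Judith, Nora.
Quentin is living and takes 1/20.
Diana is living and takes 1/20.
Judith is living and takes 1/20.
Nora is living and takes 1/20.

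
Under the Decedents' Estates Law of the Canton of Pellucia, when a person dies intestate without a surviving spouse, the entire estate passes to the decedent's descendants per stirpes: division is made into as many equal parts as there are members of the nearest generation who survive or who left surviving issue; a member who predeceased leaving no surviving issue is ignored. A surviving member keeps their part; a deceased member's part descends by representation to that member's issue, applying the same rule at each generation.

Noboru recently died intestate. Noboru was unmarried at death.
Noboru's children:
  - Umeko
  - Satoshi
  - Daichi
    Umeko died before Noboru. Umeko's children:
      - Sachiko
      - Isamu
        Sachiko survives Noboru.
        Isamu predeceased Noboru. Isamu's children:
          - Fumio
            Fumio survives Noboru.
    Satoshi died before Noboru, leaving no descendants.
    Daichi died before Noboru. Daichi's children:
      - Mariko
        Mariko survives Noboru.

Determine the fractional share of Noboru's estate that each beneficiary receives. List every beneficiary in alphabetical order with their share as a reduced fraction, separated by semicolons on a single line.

Fumio 1/4; Mariko 1/2; Sachiko 1/4

There is no surviving spouse, so the entire estate passes to Noboru's descendants per stirpes.
Satoshi left no surviving issue, so that branch lapses and is disregarded.
The estate is divided into 2 equal shares of 1/2 among Umeko, Daichi.
Umeko predeceased; the 1/2 allotted to Umeko's branch passes to Umeko's issue by representation.
The 1/2 is divided into 2 equal shares of 1/4 among Sachiko, Isamu.
Sachiko is living and takes 1/4.
Isamu predeceased; the 1/4 allotted to Isamu's branch passes to Isamu's issue by representation.
Fumio is the sole taker at this level and receives the full 1/4.
Daichi predeceased; the 1/2 allotted to Daichi's branch passes to Daichi's issue by representation.
Mariko is the sole taker at this level and receives the full 1/2.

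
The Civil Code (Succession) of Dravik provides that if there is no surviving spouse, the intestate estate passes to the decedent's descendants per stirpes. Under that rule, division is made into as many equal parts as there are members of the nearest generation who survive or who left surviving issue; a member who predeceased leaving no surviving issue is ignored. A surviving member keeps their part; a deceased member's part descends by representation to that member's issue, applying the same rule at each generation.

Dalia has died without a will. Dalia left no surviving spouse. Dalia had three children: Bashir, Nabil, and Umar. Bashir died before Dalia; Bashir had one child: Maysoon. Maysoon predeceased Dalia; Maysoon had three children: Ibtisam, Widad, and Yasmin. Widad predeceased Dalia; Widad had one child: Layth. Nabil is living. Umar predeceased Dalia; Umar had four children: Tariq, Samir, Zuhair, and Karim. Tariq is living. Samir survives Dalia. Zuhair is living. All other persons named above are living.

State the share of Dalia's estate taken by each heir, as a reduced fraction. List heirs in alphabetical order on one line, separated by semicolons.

There is no surviving spouse, so the entire estate passes to Dalia's descendants per stirpes.
The estate is divided into 3 equal shares of 1/3 among Bashir, Nabil, Umar.
Bashir predeceased; the 1/3 allotted to Bashir's branch passes to Bashir's issue by representation.
Maysoon's line is the sole branch at this level, so the full 1/3 passes to Maysoon's issue by representation.
The 1/3 is divided into 3 equal shares of 1/9 among Ibtisam, Widad, Yasmin.
Ibtisam is living and takes 1/9.
Widad predeceased; the 1/9 allotted to Widad's branch passes to Widad's issue by representation.
Layth is the sole taker at this level and receives the full 1/9.
Yasmin is living and takes 1/9.
Nabil is living and takes 1/3.
Umar predeceased; the 1/3 allotted to Umar's branch passes to Umar's issue by representation.
The 1/3 is divided into 4 equal shares of 1/12 among Tariq, Samir, Zuhair, Karim.
Tariq is living and takes 1/12.
Samir is living and takes 1/12.
Zuhair is living and takes 1/12.
Karim is living and takes 1/12.

Ibtisam 1/9; Karim 1/12; Layth 1/9; Nabil 1/3; Samir 1/12; Tariq 1/12; Yasmin 1/9; Zuhair 1/12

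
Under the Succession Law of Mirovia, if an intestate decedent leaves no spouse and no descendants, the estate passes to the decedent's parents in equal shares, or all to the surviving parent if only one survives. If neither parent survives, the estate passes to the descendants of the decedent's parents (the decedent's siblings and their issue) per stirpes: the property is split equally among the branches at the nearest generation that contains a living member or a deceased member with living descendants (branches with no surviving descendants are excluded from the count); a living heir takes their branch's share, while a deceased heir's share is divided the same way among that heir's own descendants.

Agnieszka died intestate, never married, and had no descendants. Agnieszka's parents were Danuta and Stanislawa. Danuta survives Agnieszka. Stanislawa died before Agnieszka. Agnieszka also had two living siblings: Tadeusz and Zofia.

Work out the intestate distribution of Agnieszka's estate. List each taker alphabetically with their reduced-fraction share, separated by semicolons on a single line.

Danuta 1

Only one parent, Danuta, survives, so Danuta takes the entire estate. The siblings take nothing because a surviving parent has priority.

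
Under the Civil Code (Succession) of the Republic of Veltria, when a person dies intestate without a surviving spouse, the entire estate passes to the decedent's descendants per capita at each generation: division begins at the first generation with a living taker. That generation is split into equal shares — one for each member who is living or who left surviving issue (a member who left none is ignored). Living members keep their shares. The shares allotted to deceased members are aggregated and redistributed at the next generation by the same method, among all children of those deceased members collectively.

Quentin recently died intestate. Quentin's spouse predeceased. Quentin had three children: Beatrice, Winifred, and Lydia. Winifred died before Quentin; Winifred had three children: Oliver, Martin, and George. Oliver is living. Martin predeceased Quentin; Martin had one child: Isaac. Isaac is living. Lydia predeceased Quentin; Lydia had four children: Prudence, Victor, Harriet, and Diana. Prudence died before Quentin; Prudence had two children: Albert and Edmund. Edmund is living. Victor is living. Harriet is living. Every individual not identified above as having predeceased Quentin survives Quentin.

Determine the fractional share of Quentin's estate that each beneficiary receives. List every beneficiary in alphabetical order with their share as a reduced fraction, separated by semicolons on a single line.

Albert 4/63; Beatrice 1/3; Diana 2/21; Edmund 4/63; George 2/21; Harriet 2/21; Isaac 4/63; Oliver 2/21; Victor 2/21

There is no surviving spouse, so the entire estate passes to Quentin's descendants per capita at each generation.
At generation 1 (Beatrice, Winifred, Lydia) there are 3 shares of (1)/3 = 1/3 each.
Living: Beatrice — each takes 1/3.
Deceased: Winifred and Lydia. Their combined 2/3 is pooled and carried to generation 2.
At generation 2 (Oliver, Martin, George, Prudence, Victor, Harriet, Diana) there are 7 shares of (2/3)/7 = 2/21 each.
Living: Oliver, George, Victor, Harriet, and Diana — each takes 2/21.
Deceased: Martin and Prudence. Their combined 4/21 is pooled and carried to generation 3.
At generation 3 (Isaac, Albert, Edmund) there are 3 shares of (4/21)/3 = 4/63 each.
Living: Isaac, Albert, and Edmund — each takes 4/63.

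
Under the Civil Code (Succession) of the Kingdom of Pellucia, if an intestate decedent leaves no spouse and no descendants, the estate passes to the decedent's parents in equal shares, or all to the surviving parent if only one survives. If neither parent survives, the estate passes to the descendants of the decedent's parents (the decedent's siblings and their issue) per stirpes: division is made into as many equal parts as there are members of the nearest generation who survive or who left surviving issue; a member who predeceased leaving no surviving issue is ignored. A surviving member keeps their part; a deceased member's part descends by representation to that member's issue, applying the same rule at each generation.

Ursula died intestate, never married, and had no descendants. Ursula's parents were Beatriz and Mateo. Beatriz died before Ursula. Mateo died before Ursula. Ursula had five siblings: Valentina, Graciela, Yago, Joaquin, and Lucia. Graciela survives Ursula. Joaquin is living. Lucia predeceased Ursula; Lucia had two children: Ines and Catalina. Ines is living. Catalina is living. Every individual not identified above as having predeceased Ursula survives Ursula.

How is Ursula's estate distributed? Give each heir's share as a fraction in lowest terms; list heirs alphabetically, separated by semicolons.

Neither parent survives and there are no descendants, so the estate passes to Ursula's siblings and their issue per stirpes.
The estate is divided into 5 equal shares of 1/5 among Valentina, Graciela, Yago, Joaquin, Lucia.
Valentina is living and takes 1/5.
Graciela is living and takes 1/5.
Yago is living and takes 1/5.
Joaquin is living and takes 1/5.
Lucia predeceased; the 1/5 allotted to Lucia's branch passes to Lucia's issue by representation.
The 1/5 is divided into 2 equal shares of 1/10 among Ines, Catalina.
Ines is living and takes 1/10.
Catalina is living and takes 1/10.

Catalina 1/10; Graciela 1/5; Ines 1/10; Joaquin 1/5; Valentina 1/5; Yago 1/5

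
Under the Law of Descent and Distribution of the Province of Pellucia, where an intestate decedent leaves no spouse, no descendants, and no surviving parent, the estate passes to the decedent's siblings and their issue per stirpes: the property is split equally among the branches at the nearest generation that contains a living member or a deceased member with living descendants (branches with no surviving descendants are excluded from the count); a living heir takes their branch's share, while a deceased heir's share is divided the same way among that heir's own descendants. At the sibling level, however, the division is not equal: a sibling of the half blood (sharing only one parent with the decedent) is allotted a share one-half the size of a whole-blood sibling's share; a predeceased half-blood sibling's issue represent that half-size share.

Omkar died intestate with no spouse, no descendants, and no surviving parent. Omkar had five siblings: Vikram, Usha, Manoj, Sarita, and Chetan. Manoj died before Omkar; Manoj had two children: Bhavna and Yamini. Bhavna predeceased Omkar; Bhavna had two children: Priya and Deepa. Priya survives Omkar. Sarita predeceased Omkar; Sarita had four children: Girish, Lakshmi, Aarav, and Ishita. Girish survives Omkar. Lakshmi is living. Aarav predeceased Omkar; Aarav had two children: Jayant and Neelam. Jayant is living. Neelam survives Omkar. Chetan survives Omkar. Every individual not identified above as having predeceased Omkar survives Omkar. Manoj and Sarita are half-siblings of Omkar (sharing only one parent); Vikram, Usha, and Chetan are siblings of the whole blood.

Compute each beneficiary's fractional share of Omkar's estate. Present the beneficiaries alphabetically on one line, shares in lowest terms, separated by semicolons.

No spouse, descendants, or parent survives, so the estate passes to Omkar's siblings per stirpes.
Half-blood siblings count for one-half the weight of whole-blood siblings at the initial division.
Dividing 1 in proportion to weights (total weight 4): Vikram (weight 1) → 1/4; Usha (weight 1) → 1/4; Manoj (weight 1/2) → 1/8; Sarita (weight 1/2) → 1/8; Chetan (weight 1) → 1/4.
Vikram is living and takes 1/4.
Usha is living and takes 1/4.
Manoj predeceased; the 1/8 allotted to Manoj's branch passes to Manoj's issue by representation.
The 1/8 is divided into 2 equal shares of 1/16 among Bhavna, Yamini.
Bhavna predeceased; the 1/16 allotted to Bhavna's branch passes to Bhavna's issue by representation.
The 1/16 is divided into 2 equal shares of 1/32 among Priya, Deepa.
Priya is living and takes 1/32.
Deepa is living and takes 1/32.
Yamini is living and takes 1/16.
Sarita predeceased; the 1/8 allotted to Sarita's branch passes to Sarita's issue by representation.
The 1/8 is divided into 4 equal shares of 1/32 among Girish, Lakshmi, Aarav, Ishita.
Girish is living and takes 1/32.
Lakshmi is living and takes 1/32.
Aarav predeceased; the 1/32 allotted to Aarav's branch passes to Aarav's issue by representation.
The 1/32 is divided into 2 equal shares of 1/64 among Jayant, Neelam.
Jayant is living and takes 1/64.
Neelam is living and takes 1/64.
Ishita is living and takes 1/32.
Chetan is living and takes 1/4.

Chetan 1/4; Deepa 1/32; Girish 1/32; Ishita 1/32; Jayant 1/64; Lakshmi 1/32; Neelam 1/64; Priya 1/32; Usha 1/4; Vikram 1/4; Yamini 1/16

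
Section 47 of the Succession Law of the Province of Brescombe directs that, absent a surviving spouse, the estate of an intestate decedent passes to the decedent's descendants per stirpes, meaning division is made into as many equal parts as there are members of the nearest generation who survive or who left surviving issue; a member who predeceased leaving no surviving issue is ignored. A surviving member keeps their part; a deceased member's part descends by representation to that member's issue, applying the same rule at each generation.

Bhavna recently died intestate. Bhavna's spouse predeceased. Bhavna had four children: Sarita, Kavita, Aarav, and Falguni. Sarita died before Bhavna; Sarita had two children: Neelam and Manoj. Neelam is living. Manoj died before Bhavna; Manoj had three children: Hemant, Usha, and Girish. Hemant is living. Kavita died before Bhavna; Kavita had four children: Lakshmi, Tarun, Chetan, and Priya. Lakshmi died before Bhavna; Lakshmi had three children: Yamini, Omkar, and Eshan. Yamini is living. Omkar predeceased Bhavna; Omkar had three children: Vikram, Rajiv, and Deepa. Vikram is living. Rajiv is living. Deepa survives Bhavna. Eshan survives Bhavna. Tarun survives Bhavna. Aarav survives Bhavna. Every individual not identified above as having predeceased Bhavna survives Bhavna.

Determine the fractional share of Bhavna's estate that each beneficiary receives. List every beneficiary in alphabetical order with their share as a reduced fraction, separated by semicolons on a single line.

Aarav 1/4; Chetan 1/16; Deepa 1/144; Eshan 1/48; Falguni 1/4; Girish 1/24; Hemant 1/24; Neelam 1/8; Priya 1/16; Rajiv 1/144; Tarun 1/16; Usha 1/24; Vikram 1/144; Yamini 1/48

There is no surviving spouse, so the entire estate passes to Bhavna's descendants per stirpes.
The estate is divided into 4 equal shares of 1/4 among Sarita, Kavita, Aarav, Falguni.
Sarita predeceased; the 1/4 allotted to Sarita's branch passes to Sarita's issue by representation.
The 1/4 is divided into 2 equal shares of 1/8 among Neelam, Manoj.
Neelam is living and takes 1/8.
Manoj predeceased; the 1/8 allotted to Manoj's branch passes to Manoj's issue by representation.
The 1/8 is divided into 3 equal shares of 1/24 among Hemant, Usha, Girish.
Hemant is living and takes 1/24.
Usha is living and takes 1/24.
Girish is living and takes 1/24.
Kavita predeceased; the 1/4 allotted to Kavita's branch passes to Kavita's issue by representation.
The 1/4 is divided into 4 equal shares of 1/16 among Lakshmi, Tarun, Chetan, Priya.
Lakshmi predeceased; the 1/16 allotted to Lakshmi's branch passes to Lakshmi's issue by representation.
The 1/16 is divided into 3 equal shares of 1/48 among Yamini, Omkar, Eshan.
Yamini is living and takes 1/48.
Omkar predeceased; the 1/48 allotted to Omkar's branch passes to Omkar's issue by representation.
The 1/48 is divided into 3 equal shares of 1/144 among Vikram, Rajiv, Deepa.
Vikram is living and takes 1/144.
Rajiv is living and takes 1/144.
Deepa is living and takes 1/144.
Eshan is living and takes 1/48.
Tarun is living and takes 1/16.
Chetan is living and takes 1/16.
Priya is living and takes 1/16.
Aarav is living and takes 1/4.
Falguni is living and takes 1/4.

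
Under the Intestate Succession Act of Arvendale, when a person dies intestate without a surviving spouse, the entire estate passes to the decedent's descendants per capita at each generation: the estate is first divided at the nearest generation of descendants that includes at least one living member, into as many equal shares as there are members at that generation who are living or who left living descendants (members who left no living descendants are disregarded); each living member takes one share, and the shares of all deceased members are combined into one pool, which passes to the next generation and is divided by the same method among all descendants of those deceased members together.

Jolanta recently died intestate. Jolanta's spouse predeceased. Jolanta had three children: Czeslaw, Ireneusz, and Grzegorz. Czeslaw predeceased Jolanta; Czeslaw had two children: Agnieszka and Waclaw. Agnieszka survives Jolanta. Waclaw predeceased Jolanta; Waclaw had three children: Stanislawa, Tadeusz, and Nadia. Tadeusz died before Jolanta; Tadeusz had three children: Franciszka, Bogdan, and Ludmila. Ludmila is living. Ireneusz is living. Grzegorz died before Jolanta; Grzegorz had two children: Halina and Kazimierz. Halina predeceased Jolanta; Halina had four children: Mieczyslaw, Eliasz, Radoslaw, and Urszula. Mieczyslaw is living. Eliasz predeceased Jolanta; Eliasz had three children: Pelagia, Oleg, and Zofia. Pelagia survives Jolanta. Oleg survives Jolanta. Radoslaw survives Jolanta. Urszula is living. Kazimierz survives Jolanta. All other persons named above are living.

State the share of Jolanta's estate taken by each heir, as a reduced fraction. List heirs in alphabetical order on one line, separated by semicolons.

Agnieszka 1/6; Bogdan 1/63; Franciszka 1/63; Ireneusz 1/3; Kazimierz 1/6; Ludmila 1/63; Mieczyslaw 1/21; Nadia 1/21; Oleg 1/63; Pelagia 1/63; Radoslaw 1/21; Stanislawa 1/21; Urszula 1/21; Zofia 1/63

There is no surviving spouse, so the entire estate passes to Jolanta's descendants per capita at each generation.
At generation 1 (Czeslaw, Ireneusz, Grzegorz) there are 3 shares of (1)/3 = 1/3 each.
Living: Ireneusz — each takes 1/3.
Deceased: Czeslaw and Grzegorz. Their combined 2/3 is pooled and carried to generation 2.
At generation 2 (Agnieszka, Waclaw, Halina, Kazimierz) there are 4 shares of (2/3)/4 = 1/6 each.
Living: Agnieszka and Kazimierz — each takes 1/6.
Deceased: Waclaw and Halina. Their combined 1/3 is pooled and carried to generation 3.
At generation 3 (Stanislawa, Tadeusz, Nadia, Mieczyslaw, Eliasz, Radoslaw, Urszula) there are 7 shares of (1/3)/7 = 1/21 each.
Living: Stanislawa, Nadia, Mieczyslaw, Radoslaw, and Urszula — each takes 1/21.
Deceased: Tadeusz and Eliasz. Their combined 2/21 is pooled and carried to generation 4.
At generation 4 (Franciszka, Bogdan, Ludmila, Pelagia, Oleg, Zofia) there are 6 shares of (2/21)/6 = 1/63 each.
Living: Franciszka, Bogdan, Ludmila, Pelagia, Oleg, and Zofia — each takes 1/63.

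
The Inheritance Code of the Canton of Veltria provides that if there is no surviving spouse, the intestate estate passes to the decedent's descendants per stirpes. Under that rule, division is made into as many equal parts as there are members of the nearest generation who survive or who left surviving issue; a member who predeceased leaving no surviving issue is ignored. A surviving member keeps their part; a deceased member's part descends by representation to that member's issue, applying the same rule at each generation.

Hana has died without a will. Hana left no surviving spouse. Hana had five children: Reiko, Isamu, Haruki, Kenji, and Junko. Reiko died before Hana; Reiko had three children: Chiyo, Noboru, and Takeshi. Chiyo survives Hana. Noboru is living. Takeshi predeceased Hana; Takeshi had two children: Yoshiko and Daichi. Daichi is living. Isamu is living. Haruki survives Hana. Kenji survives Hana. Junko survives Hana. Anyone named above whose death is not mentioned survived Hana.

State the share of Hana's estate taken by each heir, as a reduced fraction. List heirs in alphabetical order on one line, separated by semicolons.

There is no surviving spouse, so the entire estate passes to Hana's descendants per stirpes.
The estate is divided into 5 equal shares of 1/5 among Reiko, Isamu, Haruki, Kenji, Junko.
Reiko predeceased; the 1/5 allotted to Reiko's branch passes to Reiko's issue by representation.
The 1/5 is divided into 3 equal shares of 1/15 among Chiyo, Noboru, Takeshi.
Chiyo is living and takes 1/15.
Noboru is living and takes 1/15.
Takeshi predeceased; the 1/15 allotted to Takeshi's branch passes to Takeshi's issue by representation.
The 1/15 is divided into 2 equal shares of 1/30 among Yoshiko, Daichi.
Yoshiko is living and takes 1/30.
Daichi is living and takes 1/30.
Isamu is living and takes 1/5.
Haruki is living and takes 1/5.
Kenji is living and takes 1/5.
Junko is living and takes 1/5.

Chiyo 1/15; Daichi 1/30; Haruki 1/5; Isamu 1/5; Junko 1/5; Kenji 1/5; Noboru 1/15; Yoshiko 1/30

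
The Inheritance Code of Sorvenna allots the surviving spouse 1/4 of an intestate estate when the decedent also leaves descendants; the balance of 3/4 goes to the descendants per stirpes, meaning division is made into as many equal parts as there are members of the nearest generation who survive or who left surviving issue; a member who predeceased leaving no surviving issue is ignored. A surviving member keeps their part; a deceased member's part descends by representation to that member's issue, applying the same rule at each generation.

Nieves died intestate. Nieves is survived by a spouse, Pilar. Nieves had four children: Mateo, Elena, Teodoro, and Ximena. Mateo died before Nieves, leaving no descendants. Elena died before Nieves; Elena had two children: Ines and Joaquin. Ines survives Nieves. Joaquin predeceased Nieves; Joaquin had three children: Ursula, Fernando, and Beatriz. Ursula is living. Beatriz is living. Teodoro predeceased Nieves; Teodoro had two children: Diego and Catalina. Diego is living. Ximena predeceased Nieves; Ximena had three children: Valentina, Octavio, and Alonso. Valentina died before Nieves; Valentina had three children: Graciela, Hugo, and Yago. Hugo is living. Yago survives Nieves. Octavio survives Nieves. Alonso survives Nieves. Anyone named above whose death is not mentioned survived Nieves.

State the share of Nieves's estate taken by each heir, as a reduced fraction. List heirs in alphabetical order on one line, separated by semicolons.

Alonso 1/12; Beatriz 1/24; Catalina 1/8; Diego 1/8; Fernando 1/24; Graciela 1/36; Hugo 1/36; Ines 1/8; Octavio 1/12; Pilar 1/4; Ursula 1/24; Yago 1/36

Pilar, as surviving spouse, takes 1/4.
The remaining 3/4 passes to Nieves's descendants per stirpes.
Mateo left no surviving issue, so that branch lapses and is disregarded.
The 3/4 is divided into 3 equal shares of 1/4 among Elena, Teodoro, Ximena.
Elena predeceased; the 1/4 allotted to Elena's branch passes to Elena's issue by representation.
The 1/4 is divided into 2 equal shares of 1/8 among Ines, Joaquin.
Ines is living and takes 1/8.
Joaquin predeceased; the 1/8 allotted to Joaquin's branch passes to Joaquin's issue by representation.
The 1/8 is divided into 3 equal shares of 1/24 among Ursula, Fernando, Beatriz.
Ursula is living and takes 1/24.
Fernando is living and takes 1/24.
Beatriz is living and takes 1/24.
Teodoro predeceased; the 1/4 allotted to Teodoro's branch passes to Teodoro's issue by representation.
The 1/4 is divided into 2 equal shares of 1/8 among Diego, Catalina.
Diego is living and takes 1/8.
Catalina is living and takes 1/8.
Ximena predeceased; the 1/4 allotted to Ximena's branch passes to Ximena's issue by representation.
The 1/4 is divided into 3 equal shares of 1/12 among Valentina, Octavio, Alonso.
Valentina predeceased; the 1/12 allotted to Valentina's branch passes to Valentina's issue by representation.
The 1/12 is divided into 3 equal shares of 1/36 among Graciela, Hugo, Yago.
Graciela is living and takes 1/36.
Hugo is living and takes 1/36.
Yago is living and takes 1/36.
Octavio is living and takes 1/12.
Alonso is living and takes 1/12.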